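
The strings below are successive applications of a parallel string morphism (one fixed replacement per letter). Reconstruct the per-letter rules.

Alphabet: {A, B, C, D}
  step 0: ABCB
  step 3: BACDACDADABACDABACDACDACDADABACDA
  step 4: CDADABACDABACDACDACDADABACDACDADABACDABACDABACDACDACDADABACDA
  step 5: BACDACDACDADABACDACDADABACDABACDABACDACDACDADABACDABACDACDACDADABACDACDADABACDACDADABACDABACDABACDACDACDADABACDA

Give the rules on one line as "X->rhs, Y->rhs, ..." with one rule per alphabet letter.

A->DA, B->CDA, C->BA, D->C

  step 4 ⇒ step 5: CDADABACDABACDACDACDADABACDACDADABACDABACDABACDACDACDADABACDA ⇒ BA·C·DA·C·DA·CDA·DA·BA·C·DA·CDA·DA·BA·C·DA·BA·C·DA·BA·C·DA·C·DA·CDA·DA·BA·C·DA·BA·C·DA·C·DA·CDA·DA·BA·C·DA·CDA·DA·BA·C·DA·CDA·DA·BA·C·DA·BA·C·DA·BA·C·DA·C·DA·CDA·DA·BA·C·DA
    A ↦ DA
    B ↦ CDA
    C ↦ BA
    D ↦ C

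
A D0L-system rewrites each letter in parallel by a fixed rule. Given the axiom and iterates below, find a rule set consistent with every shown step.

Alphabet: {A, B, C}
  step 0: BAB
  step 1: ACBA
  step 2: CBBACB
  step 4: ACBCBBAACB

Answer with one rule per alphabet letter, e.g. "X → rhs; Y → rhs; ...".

A->CB, B->A, C->B

  step 1 ⇒ step 2: ACBA ⇒ CB·B·A·CB
    A ↦ CB
    B ↦ A
    C ↦ B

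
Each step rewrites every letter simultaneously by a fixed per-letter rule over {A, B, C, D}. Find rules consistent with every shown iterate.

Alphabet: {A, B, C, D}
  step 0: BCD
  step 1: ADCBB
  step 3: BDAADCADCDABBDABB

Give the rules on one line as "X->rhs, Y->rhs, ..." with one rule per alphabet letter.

A->DA, B->ADC, C->B, D->B

  step 0 ⇒ step 1: BCD ⇒ ADC·B·B
    B ↦ ADC
    C ↦ B
    D ↦ B
    A ↦ DA  (constrained at step 1)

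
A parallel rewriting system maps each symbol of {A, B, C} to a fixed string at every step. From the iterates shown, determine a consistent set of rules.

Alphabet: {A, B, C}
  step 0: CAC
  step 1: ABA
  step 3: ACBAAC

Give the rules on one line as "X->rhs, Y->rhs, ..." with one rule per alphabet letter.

  step 0 ⇒ step 1: CAC ⇒ A·B·A
    A ↦ B
    C ↦ A
    B ↦ AC  (constrained at step 1)

A->B, B->AC, C->A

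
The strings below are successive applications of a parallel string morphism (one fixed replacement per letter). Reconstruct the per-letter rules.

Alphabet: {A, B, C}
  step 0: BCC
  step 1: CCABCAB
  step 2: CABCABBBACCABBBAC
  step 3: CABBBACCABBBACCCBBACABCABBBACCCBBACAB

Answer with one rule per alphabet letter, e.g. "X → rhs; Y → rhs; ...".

A->BBA, B->C, C->CAB

  step 2 ⇒ step 3: CABCABBBACCABBBAC ⇒ CAB·BBA·C·CAB·BBA·C·C·C·BBA·CAB·CAB·BBA·C·C·C·BBA·CAB
    A ↦ BBA
    B ↦ C
    C ↦ CAB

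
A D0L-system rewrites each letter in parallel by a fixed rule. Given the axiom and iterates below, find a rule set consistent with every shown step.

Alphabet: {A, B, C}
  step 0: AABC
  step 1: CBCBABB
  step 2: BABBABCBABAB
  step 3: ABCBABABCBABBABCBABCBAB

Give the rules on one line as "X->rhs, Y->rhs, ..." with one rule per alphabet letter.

A->CB, B->AB, C->B

  step 2 ⇒ step 3: BABBABCBABAB ⇒ AB·CB·AB·AB·CB·AB·B·AB·CB·AB·CB·AB
    A ↦ CB
    B ↦ AB
    C ↦ B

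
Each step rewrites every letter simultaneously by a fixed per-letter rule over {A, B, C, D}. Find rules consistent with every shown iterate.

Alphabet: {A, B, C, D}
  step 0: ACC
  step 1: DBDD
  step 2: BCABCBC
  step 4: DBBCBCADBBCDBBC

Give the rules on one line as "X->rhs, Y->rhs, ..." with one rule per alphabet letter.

  step 1 ⇒ step 2: DBDD ⇒ BC·A·BC·BC
    B ↦ A
    D ↦ BC
  step 0 ⇒ step 1: ACC ⇒ DB·D·D
    A ↦ DB
  step 0 ⇒ step 1: ACC ⇒ DB·D·D
    C ↦ D

A->DB, B->A, C->D, D->BC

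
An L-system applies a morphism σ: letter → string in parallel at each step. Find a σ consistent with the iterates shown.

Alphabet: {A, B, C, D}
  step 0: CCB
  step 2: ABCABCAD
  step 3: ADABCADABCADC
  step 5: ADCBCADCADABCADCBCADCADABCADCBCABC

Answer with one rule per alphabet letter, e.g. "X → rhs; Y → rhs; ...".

  step 2 ⇒ step 3: ABCABCAD ⇒ AD·A·BC·AD·A·BC·AD·C
    A ↦ AD
    B ↦ A
    C ↦ BC
    D ↦ C

A->AD, B->A, C->BC, D->C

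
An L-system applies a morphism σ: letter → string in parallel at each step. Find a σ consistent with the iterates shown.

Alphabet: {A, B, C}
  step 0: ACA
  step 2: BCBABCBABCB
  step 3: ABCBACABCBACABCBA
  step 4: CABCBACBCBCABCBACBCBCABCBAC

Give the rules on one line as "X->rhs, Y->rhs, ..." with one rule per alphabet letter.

  step 3 ⇒ step 4: ABCBACABCBACABCBA ⇒ C·A·BCB·A·C·BCB·C·A·BCB·A·C·BCB·C·A·BCB·A·C
    A ↦ C
    B ↦ A
    C ↦ BCB

A->C, B->A, C->BCB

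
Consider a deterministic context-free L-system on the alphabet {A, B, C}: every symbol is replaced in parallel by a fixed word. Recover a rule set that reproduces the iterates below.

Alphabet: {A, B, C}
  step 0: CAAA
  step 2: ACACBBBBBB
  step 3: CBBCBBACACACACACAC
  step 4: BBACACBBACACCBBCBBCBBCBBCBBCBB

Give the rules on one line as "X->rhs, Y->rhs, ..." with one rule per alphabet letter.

  step 3 ⇒ step 4: CBBCBBACACACACACAC ⇒ BB·AC·AC·BB·AC·AC·C·BB·C·BB·C·BB·C·BB·C·BB·C·BB
    A ↦ C
    B ↦ AC
    C ↦ BB

A->C, B->AC, C->BB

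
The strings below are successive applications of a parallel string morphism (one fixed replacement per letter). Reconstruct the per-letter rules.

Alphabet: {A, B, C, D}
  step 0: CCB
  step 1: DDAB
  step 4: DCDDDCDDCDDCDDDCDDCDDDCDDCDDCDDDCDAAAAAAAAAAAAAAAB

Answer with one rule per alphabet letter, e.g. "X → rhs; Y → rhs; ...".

  step 0 ⇒ step 1: CCB ⇒ D·D·AB
    B ↦ AB
    C ↦ D
    A ↦ AA  (constrained at step 1)
    D ↦ DCD  (constrained at step 1)

A->AA, B->AB, C->D, D->DCD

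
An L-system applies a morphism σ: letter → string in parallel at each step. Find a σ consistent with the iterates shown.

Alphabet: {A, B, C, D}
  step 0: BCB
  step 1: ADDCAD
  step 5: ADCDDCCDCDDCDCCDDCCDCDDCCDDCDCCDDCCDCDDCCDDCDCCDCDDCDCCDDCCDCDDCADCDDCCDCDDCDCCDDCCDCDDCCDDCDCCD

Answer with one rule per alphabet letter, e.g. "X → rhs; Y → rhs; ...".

  step 0 ⇒ step 1: BCB ⇒ AD·DC·AD
    B ↦ AD
    C ↦ DC
    A ↦ BD  (constrained at step 1)
    D ↦ CD  (constrained at step 1)

A->BD, B->AD, C->DC, D->CD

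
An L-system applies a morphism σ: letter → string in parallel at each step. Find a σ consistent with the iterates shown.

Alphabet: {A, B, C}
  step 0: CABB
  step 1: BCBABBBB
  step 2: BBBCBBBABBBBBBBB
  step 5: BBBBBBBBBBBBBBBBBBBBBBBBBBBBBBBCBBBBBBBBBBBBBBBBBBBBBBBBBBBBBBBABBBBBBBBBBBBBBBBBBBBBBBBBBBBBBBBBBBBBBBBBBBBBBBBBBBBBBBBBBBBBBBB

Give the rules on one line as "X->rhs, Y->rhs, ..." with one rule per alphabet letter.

  step 1 ⇒ step 2: BCBABBBB ⇒ BB·BC·BB·BA·BB·BB·BB·BB
    A ↦ BA
    B ↦ BB
    C ↦ BC

A->BA, B->BB, C->BC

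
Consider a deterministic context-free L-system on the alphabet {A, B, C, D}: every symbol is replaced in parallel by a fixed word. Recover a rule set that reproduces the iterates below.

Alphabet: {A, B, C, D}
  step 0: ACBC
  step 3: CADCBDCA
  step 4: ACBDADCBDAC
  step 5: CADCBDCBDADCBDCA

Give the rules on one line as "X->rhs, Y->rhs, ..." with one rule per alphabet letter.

  step 4 ⇒ step 5: ACBDADCBDAC ⇒ C·A·DC·BD·C·BD·A·DC·BD·C·A
    A ↦ C
    B ↦ DC
    C ↦ A
    D ↦ BD

A->C, B->DC, C->A, D->BD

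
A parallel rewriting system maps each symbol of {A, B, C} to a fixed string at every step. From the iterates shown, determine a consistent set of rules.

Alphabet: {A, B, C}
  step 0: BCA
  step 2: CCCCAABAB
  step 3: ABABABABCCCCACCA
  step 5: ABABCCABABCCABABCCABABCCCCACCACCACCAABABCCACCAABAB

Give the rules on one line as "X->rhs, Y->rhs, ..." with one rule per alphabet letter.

  step 2 ⇒ step 3: CCCCAABAB ⇒ AB·AB·AB·AB·CC·CC·A·CC·A
    A ↦ CC
    B ↦ A
    C ↦ AB

A->CC, B->A, C->AB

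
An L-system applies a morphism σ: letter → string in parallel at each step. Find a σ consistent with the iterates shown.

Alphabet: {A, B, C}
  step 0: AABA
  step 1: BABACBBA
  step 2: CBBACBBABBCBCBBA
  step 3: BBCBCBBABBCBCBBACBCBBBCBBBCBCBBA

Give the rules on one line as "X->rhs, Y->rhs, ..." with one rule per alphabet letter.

  step 2 ⇒ step 3: CBBACBBABBCBCBBA ⇒ BB·CB·CB·BA·BB·CB·CB·BA·CB·CB·BB·CB·BB·CB·CB·BA
    A ↦ BA
    B ↦ CB
    C ↦ BB

A->BA, B->CB, C->BB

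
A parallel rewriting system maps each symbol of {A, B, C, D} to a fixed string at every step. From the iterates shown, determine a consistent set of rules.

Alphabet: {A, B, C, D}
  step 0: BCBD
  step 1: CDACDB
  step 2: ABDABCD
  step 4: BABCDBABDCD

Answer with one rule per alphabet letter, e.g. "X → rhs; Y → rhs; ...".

  step 1 ⇒ step 2: CDACDB ⇒ A·B·D·A·B·CD
    A ↦ D
    B ↦ CD
    C ↦ A
    D ↦ B

A->D, B->CD, C->A, D->B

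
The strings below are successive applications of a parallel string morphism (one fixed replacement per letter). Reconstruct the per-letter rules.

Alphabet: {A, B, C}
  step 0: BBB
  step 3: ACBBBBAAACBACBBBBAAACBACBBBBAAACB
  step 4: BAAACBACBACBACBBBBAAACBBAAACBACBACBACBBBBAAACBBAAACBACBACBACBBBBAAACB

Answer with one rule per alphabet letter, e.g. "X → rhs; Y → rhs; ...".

A->B, B->ACB, C->AA

  step 3 ⇒ step 4: ACBBBBAAACBACBBBBAAACBACBBBBAAACB ⇒ B·AA·ACB·ACB·ACB·ACB·B·B·B·AA·ACB·B·AA·ACB·ACB·ACB·ACB·B·B·B·AA·ACB·B·AA·ACB·ACB·ACB·ACB·B·B·B·AA·ACB
    A ↦ B
    B ↦ ACB
    C ↦ AA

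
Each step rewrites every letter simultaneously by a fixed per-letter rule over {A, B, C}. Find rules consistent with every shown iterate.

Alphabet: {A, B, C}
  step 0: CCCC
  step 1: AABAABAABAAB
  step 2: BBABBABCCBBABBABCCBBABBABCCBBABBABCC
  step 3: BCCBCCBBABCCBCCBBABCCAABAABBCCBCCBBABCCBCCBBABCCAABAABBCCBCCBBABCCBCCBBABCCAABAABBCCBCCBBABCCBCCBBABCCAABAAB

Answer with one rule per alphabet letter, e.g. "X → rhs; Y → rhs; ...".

A->BBA, B->BCC, C->AAB

  step 2 ⇒ step 3: BBABBABCCBBABBABCCBBABBABCCBBABBABCC ⇒ BCC·BCC·BBA·BCC·BCC·BBA·BCC·AAB·AAB·BCC·BCC·BBA·BCC·BCC·BBA·BCC·AAB·AAB·BCC·BCC·BBA·BCC·BCC·BBA·BCC·AAB·AAB·BCC·BCC·BBA·BCC·BCC·BBA·BCC·AAB·AAB
    A ↦ BBA
    B ↦ BCC
    C ↦ AAB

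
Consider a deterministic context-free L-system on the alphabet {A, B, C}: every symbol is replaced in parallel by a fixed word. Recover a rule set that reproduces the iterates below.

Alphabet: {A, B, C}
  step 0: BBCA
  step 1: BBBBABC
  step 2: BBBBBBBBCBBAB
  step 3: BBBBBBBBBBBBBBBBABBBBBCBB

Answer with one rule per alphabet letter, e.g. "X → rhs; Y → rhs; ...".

  step 2 ⇒ step 3: BBBBBBBBCBBAB ⇒ BB·BB·BB·BB·BB·BB·BB·BB·AB·BB·BB·C·BB
    A ↦ C
    B ↦ BB
    C ↦ AB

A->C, B->BB, C->AB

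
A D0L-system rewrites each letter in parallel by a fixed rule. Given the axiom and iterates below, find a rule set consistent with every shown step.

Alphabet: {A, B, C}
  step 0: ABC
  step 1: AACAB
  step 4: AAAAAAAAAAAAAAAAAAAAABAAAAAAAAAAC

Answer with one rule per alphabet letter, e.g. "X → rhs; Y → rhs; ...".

  step 0 ⇒ step 1: ABC ⇒ AA·C·AB
    A ↦ AA
    B ↦ C
    C ↦ AB

A->AA, B->C, C->AB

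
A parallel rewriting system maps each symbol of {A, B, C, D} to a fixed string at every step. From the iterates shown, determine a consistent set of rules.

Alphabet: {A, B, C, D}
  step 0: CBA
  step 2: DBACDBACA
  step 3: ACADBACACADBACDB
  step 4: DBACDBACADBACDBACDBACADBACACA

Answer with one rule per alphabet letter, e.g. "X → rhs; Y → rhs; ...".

A->DB, B->A, C->AC, D->AC

  step 3 ⇒ step 4: ACADBACACADBACDB ⇒ DB·AC·DB·AC·A·DB·AC·DB·AC·DB·AC·A·DB·AC·AC·A
    A ↦ DB
    B ↦ A
    C ↦ AC
    D ↦ AC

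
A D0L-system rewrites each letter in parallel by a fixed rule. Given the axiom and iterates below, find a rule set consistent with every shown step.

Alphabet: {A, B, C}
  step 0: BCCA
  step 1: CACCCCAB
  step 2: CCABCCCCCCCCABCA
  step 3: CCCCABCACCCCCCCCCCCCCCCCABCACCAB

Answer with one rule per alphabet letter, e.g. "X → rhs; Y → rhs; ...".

  step 2 ⇒ step 3: CCABCCCCCCCCABCA ⇒ CC·CC·AB·CA·CC·CC·CC·CC·CC·CC·CC·CC·AB·CA·CC·AB
    A ↦ AB
    B ↦ CA
    C ↦ CC

A->AB, B->CA, C->CC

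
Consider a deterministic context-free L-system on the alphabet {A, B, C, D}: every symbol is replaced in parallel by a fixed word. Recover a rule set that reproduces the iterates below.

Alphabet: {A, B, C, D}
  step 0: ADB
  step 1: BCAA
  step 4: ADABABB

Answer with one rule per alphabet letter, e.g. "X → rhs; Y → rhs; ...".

  step 0 ⇒ step 1: ADB ⇒ B·CA·A
    A ↦ B
    B ↦ A
    D ↦ CA
    C ↦ DA  (constrained at step 1)

A->B, B->A, C->DA, D->CA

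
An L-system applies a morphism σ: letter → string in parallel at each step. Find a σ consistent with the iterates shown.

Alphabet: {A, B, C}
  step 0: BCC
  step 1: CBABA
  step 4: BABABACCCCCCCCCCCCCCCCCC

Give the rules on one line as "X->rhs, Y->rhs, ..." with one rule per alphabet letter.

  step 0 ⇒ step 1: BCC ⇒ C·BA·BA
    B ↦ C
    C ↦ BA
    A ↦ CC  (constrained at step 1)

A->CC, B->C, C->BA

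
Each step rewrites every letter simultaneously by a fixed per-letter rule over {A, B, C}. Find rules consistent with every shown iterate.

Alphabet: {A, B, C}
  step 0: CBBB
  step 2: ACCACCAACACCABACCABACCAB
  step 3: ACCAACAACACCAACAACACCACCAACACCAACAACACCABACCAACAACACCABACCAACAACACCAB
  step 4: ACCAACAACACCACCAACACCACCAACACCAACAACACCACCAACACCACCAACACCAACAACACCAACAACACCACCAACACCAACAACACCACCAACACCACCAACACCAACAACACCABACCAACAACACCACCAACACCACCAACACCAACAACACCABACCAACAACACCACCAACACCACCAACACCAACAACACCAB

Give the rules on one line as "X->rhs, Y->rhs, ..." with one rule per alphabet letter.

  step 3 ⇒ step 4: ACCAACAACACCAACAACACCACCAACACCAACAACACCABACCAACAACACCABACCAACAACACCAB ⇒ ACC·AAC·AAC·ACC·ACC·AAC·ACC·ACC·AAC·ACC·AAC·AAC·ACC·ACC·AAC·ACC·ACC·AAC·ACC·AAC·AAC·ACC·AAC·AAC·ACC·ACC·AAC·ACC·AAC·AAC·ACC·ACC·AAC·ACC·ACC·AAC·ACC·AAC·AAC·ACC·AB·ACC·AAC·AAC·ACC·ACC·AAC·ACC·ACC·AAC·ACC·AAC·AAC·ACC·AB·ACC·AAC·AAC·ACC·ACC·AAC·ACC·ACC·AAC·ACC·AAC·AAC·ACC·AB
    A ↦ ACC
    B ↦ AB
    C ↦ AAC

A->ACC, B->AB, C->AAC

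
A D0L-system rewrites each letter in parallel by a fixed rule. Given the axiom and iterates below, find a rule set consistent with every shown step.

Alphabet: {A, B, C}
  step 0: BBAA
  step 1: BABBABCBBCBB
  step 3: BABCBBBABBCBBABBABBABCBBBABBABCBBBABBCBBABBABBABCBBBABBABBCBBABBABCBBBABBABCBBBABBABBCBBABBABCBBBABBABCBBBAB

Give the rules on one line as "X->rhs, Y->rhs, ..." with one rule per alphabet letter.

  step 0 ⇒ step 1: BBAA ⇒ BAB·BAB·CBB·CBB
    A ↦ CBB
    B ↦ BAB
    C ↦ BCB  (constrained at step 1)

A->CBB, B->BAB, C->BCB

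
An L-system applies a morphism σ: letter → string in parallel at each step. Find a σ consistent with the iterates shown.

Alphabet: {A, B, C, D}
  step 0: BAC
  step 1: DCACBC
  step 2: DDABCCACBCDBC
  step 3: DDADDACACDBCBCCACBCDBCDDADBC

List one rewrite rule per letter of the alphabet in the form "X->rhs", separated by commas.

A->CAC, B->D, C->BC, D->DDA

  step 2 ⇒ step 3: DDABCCACBCDBC ⇒ DDA·DDA·CAC·D·BC·BC·CAC·BC·D·BC·DDA·D·BC
    A ↦ CAC
    B ↦ D
    C ↦ BC
    D ↦ DDA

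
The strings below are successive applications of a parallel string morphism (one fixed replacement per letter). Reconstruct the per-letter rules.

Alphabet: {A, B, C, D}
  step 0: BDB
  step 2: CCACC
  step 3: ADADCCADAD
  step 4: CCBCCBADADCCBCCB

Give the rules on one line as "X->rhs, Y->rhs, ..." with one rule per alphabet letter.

A->CC, B->A, C->AD, D->B

  step 3 ⇒ step 4: ADADCCADAD ⇒ CC·B·CC·B·AD·AD·CC·B·CC·B
    A ↦ CC
    C ↦ AD
    D ↦ B
    B ↦ A  (constrained at step 0)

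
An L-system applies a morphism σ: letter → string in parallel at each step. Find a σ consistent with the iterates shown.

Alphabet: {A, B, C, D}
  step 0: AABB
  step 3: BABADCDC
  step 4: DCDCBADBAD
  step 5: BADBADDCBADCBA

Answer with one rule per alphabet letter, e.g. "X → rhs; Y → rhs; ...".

  step 4 ⇒ step 5: DCDCBADBAD ⇒ BA·D·BA·D·D·C·BA·D·C·BA
    A ↦ C
    B ↦ D
    C ↦ D
    D ↦ BA

A->C, B->D, C->D, D->BA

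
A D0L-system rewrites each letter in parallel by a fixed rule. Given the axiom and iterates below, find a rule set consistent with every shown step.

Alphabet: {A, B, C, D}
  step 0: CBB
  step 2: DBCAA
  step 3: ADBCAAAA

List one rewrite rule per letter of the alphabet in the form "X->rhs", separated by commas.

  step 2 ⇒ step 3: DBCAA ⇒ A·D·BC·AA·AA
    A ↦ AA
    B ↦ D
    C ↦ BC
    D ↦ A

A->AA, B->D, C->BC, D->A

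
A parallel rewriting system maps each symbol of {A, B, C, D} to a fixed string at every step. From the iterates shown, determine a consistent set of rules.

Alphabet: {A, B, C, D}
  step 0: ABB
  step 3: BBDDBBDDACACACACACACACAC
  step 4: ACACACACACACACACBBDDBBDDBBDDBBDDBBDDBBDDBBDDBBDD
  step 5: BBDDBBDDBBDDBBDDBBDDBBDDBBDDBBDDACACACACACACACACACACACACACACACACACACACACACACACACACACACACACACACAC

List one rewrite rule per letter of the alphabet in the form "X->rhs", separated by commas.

  step 4 ⇒ step 5: ACACACACACACACACBBDDBBDDBBDDBBDDBBDDBBDDBBDDBBDD ⇒ BB·DD·BB·DD·BB·DD·BB·DD·BB·DD·BB·DD·BB·DD·BB·DD·AC·AC·AC·AC·AC·AC·AC·AC·AC·AC·AC·AC·AC·AC·AC·AC·AC·AC·AC·AC·AC·AC·AC·AC·AC·AC·AC·AC·AC·AC·AC·AC
    A ↦ BB
    B ↦ AC
    C ↦ DD
    D ↦ AC

A->BB, B->AC, C->DD, D->AC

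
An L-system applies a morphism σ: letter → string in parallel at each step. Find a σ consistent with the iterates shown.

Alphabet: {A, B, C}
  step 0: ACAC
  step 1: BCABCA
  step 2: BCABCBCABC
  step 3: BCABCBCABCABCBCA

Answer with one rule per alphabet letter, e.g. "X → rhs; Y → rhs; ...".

A->BC, B->BC, C->A

  step 2 ⇒ step 3: BCABCBCABC ⇒ BC·A·BC·BC·A·BC·A·BC·BC·A
    A ↦ BC
    B ↦ BC
    C ↦ A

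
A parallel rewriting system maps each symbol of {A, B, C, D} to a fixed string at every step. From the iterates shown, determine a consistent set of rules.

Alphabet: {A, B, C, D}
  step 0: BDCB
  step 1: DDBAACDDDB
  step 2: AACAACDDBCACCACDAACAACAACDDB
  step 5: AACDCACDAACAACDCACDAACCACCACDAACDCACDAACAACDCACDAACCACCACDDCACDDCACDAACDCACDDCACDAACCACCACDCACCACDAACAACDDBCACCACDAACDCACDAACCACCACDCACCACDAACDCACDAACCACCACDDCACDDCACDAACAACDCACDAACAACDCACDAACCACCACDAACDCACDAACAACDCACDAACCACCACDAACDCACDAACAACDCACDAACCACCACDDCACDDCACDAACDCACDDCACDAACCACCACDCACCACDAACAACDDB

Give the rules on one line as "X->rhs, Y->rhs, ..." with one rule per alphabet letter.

A->CAC, B->DDB, C->D, D->AAC

  step 1 ⇒ step 2: DDBAACDDDB ⇒ AAC·AAC·DDB·CAC·CAC·D·AAC·AAC·AAC·DDB
    A ↦ CAC
    B ↦ DDB
    C ↦ D
    D ↦ AAC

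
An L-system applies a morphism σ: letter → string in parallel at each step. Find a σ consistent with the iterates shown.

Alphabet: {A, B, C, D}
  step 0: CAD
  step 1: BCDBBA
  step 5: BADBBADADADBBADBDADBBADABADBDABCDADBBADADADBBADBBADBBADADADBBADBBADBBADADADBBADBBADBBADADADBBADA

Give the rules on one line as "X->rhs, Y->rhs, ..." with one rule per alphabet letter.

  step 0 ⇒ step 1: CAD ⇒ BC·DB·BA
    A ↦ DB
    C ↦ BC
    D ↦ BA
    B ↦ DA  (constrained at step 1)

A->DB, B->DA, C->BC, D->BA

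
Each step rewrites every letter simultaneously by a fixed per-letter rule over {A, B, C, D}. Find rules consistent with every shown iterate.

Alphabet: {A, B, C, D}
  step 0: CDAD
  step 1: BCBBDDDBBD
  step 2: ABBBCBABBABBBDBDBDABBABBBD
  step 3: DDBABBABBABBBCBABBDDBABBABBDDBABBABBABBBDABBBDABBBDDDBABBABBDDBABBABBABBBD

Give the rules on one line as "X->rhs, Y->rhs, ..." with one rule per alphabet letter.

A->DDB, B->ABB, C->BCB, D->BD

  step 2 ⇒ step 3: ABBBCBABBABBBDBDBDABBABBBD ⇒ DDB·ABB·ABB·ABB·BCB·ABB·DDB·ABB·ABB·DDB·ABB·ABB·ABB·BD·ABB·BD·ABB·BD·DDB·ABB·ABB·DDB·ABB·ABB·ABB·BD
    A ↦ DDB
    B ↦ ABB
    C ↦ BCB
    D ↦ BD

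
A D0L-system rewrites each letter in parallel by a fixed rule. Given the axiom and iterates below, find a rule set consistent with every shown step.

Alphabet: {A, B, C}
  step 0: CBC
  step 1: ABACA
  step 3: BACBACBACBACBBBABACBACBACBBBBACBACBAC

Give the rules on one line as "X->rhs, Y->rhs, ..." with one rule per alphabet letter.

A->BBB, B->BAC, C->A

  step 0 ⇒ step 1: CBC ⇒ A·BAC·A
    B ↦ BAC
    C ↦ A
    A ↦ BBB  (constrained at step 1)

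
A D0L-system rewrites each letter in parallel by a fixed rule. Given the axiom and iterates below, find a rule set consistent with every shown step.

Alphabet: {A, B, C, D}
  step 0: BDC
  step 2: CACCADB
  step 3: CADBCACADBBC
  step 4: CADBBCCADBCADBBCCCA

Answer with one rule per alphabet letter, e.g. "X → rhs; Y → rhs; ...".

A->DB, B->C, C->CA, D->B

  step 3 ⇒ step 4: CADBCACADBBC ⇒ CA·DB·B·C·CA·DB·CA·DB·B·C·C·CA
    A ↦ DB
    B ↦ C
    C ↦ CA
    D ↦ B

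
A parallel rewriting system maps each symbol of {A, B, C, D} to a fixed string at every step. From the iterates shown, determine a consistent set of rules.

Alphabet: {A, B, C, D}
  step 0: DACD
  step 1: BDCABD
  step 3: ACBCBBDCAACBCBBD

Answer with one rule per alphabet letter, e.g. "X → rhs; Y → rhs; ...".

  step 0 ⇒ step 1: DACD ⇒ BD·C·A·BD
    A ↦ C
    C ↦ A
    D ↦ BD
    B ↦ CB  (constrained at step 1)

A->C, B->CB, C->A, D->BD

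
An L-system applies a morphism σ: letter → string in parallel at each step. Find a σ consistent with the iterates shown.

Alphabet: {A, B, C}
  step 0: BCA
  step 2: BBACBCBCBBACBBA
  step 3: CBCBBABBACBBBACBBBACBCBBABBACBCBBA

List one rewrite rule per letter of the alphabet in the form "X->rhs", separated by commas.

  step 2 ⇒ step 3: BBACBCBCBBACBBA ⇒ CB·CB·BA·BBA·CB·BBA·CB·BBA·CB·CB·BA·BBA·CB·CB·BA
    A ↦ BA
    B ↦ CB
    C ↦ BBA

A->BA, B->CB, C->BBA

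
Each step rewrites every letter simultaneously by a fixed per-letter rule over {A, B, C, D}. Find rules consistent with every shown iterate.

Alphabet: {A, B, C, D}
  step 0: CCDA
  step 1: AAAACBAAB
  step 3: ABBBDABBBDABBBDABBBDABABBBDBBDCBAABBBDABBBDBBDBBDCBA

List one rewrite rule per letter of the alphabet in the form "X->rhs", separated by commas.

  step 0 ⇒ step 1: CCDA ⇒ AA·AA·CBA·AB
    A ↦ AB
    C ↦ AA
    D ↦ CBA
    B ↦ BBD  (constrained at step 1)

A->AB, B->BBD, C->AA, D->CBA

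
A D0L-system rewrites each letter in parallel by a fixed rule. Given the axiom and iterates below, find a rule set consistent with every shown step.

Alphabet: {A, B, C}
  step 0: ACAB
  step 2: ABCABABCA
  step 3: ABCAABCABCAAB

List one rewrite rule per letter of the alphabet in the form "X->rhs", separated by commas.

  step 2 ⇒ step 3: ABCABABCA ⇒ AB·C·A·AB·C·AB·C·A·AB
    A ↦ AB
    B ↦ C
    C ↦ A

A->AB, B->C, C->A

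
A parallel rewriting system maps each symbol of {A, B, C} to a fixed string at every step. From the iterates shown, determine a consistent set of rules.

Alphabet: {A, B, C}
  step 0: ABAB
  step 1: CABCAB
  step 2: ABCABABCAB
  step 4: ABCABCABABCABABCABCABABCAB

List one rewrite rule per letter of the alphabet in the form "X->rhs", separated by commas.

  step 1 ⇒ step 2: CABCAB ⇒ AB·C·AB·AB·C·AB
    A ↦ C
    B ↦ AB
    C ↦ AB

A->C, B->AB, C->AB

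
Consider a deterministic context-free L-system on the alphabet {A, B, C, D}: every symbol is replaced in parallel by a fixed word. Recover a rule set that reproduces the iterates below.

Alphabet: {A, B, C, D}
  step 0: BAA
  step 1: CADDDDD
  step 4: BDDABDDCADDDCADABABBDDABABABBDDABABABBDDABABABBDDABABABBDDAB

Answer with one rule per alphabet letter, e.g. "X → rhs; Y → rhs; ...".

  step 0 ⇒ step 1: BAA ⇒ CAD·DD·DD
    A ↦ DD
    B ↦ CAD
    C ↦ B  (constrained at step 1)
    D ↦ AB  (constrained at step 1)

A->DD, B->CAD, C->B, D->AB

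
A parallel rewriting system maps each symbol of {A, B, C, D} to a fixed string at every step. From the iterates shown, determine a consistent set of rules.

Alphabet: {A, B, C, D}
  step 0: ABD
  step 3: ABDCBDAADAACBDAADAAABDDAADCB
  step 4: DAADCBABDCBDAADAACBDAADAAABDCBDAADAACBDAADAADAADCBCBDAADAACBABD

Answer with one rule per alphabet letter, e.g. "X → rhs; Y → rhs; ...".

  step 3 ⇒ step 4: ABDCBDAADAACBDAADAAABDDAADCB ⇒ DAA·D·CB·AB·D·CB·DAA·DAA·CB·DAA·DAA·AB·D·CB·DAA·DAA·CB·DAA·DAA·DAA·D·CB·CB·DAA·DAA·CB·AB·D
    A ↦ DAA
    B ↦ D
    C ↦ AB
    D ↦ CB

A->DAA, B->D, C->AB, D->CB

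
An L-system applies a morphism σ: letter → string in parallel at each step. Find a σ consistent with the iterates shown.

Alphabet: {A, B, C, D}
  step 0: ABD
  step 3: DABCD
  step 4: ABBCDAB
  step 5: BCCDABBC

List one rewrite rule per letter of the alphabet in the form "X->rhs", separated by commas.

A->B, B->C, C->D, D->AB

  step 4 ⇒ step 5: ABBCDAB ⇒ B·C·C·D·AB·B·C
    A ↦ B
    B ↦ C
    C ↦ D
    D ↦ AB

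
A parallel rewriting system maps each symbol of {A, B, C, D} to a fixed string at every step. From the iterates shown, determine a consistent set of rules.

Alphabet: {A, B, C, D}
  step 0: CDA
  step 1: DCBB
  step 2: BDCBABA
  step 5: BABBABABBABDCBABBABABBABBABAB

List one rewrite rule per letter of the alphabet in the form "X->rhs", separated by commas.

  step 1 ⇒ step 2: DCBB ⇒ B·DC·BA·BA
    B ↦ BA
    C ↦ DC
    D ↦ B
  step 0 ⇒ step 1: CDA ⇒ DC·B·B
    A ↦ B

A->B, B->BA, C->DC, D->B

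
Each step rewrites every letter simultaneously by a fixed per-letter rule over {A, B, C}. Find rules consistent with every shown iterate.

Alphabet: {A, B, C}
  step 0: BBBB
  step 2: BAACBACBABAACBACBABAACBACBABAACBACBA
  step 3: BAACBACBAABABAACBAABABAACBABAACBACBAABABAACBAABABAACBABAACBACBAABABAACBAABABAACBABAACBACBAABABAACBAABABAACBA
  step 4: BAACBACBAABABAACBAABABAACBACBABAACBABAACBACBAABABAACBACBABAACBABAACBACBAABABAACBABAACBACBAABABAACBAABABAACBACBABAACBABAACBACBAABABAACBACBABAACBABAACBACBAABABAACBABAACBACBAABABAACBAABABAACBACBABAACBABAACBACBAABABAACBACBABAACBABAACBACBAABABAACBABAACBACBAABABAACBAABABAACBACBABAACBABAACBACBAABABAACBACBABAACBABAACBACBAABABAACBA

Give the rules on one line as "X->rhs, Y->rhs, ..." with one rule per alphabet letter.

  step 3 ⇒ step 4: BAACBACBAABABAACBAABABAACBABAACBACBAABABAACBAABABAACBABAACBACBAABABAACBAABABAACBABAACBACBAABABAACBAABABAACBA ⇒ BAA·CBA·CBA·ABA·BAA·CBA·ABA·BAA·CBA·CBA·BAA·CBA·BAA·CBA·CBA·ABA·BAA·CBA·CBA·BAA·CBA·BAA·CBA·CBA·ABA·BAA·CBA·BAA·CBA·CBA·ABA·BAA·CBA·ABA·BAA·CBA·CBA·BAA·CBA·BAA·CBA·CBA·ABA·BAA·CBA·CBA·BAA·CBA·BAA·CBA·CBA·ABA·BAA·CBA·BAA·CBA·CBA·ABA·BAA·CBA·ABA·BAA·CBA·CBA·BAA·CBA·BAA·CBA·CBA·ABA·BAA·CBA·CBA·BAA·CBA·BAA·CBA·CBA·ABA·BAA·CBA·BAA·CBA·CBA·ABA·BAA·CBA·ABA·BAA·CBA·CBA·BAA·CBA·BAA·CBA·CBA·ABA·BAA·CBA·CBA·BAA·CBA·BAA·CBA·CBA·ABA·BAA·CBA
    A ↦ CBA
    B ↦ BAA
    C ↦ ABA

A->CBA, B->BAA, C->ABA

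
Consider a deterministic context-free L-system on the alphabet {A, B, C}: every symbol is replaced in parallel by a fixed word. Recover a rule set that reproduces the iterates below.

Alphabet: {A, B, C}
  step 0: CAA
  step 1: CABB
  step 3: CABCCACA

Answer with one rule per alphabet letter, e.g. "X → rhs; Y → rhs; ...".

A->B, B->C, C->CA

  step 0 ⇒ step 1: CAA ⇒ CA·B·B
    A ↦ B
    C ↦ CA
    B ↦ C  (constrained at step 1)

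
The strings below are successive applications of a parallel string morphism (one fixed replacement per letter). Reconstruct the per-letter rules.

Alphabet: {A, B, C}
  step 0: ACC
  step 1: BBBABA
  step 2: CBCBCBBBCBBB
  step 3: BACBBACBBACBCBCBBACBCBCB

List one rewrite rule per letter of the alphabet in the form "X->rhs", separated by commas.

A->BB, B->CB, C->BA

  step 2 ⇒ step 3: CBCBCBBBCBBB ⇒ BA·CB·BA·CB·BA·CB·CB·CB·BA·CB·CB·CB
    B ↦ CB
    C ↦ BA
  step 0 ⇒ step 1: ACC ⇒ BB·BA·BA
    A ↦ BB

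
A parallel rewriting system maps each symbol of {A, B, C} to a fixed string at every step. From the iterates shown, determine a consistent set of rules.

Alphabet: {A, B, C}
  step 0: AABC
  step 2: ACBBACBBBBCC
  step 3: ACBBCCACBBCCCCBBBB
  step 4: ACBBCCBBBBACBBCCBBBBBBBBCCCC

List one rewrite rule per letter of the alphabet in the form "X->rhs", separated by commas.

  step 3 ⇒ step 4: ACBBCCACBBCCCCBBBB ⇒ AC·BB·C·C·BB·BB·AC·BB·C·C·BB·BB·BB·BB·C·C·C·C
    A ↦ AC
    B ↦ C
    C ↦ BB

A->AC, B->C, C->BB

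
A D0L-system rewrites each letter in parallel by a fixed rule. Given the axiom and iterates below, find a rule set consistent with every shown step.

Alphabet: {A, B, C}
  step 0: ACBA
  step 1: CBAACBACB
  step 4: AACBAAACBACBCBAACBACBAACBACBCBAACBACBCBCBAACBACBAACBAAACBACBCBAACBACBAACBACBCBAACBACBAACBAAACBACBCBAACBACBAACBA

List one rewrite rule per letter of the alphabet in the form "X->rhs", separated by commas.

  step 0 ⇒ step 1: ACBA ⇒ CB·AAC·BA·CB
    A ↦ CB
    B ↦ BA
    C ↦ AAC

A->CB, B->BA, C->AAC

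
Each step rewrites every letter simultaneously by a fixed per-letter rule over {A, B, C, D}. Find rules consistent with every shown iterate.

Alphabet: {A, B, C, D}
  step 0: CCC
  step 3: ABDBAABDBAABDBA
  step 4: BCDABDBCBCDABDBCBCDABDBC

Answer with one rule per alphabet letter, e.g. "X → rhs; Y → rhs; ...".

  step 3 ⇒ step 4: ABDBAABDBAABDBA ⇒ BC·D·AB·D·BC·BC·D·AB·D·BC·BC·D·AB·D·BC
    A ↦ BC
    B ↦ D
    D ↦ AB
    C ↦ BA  (constrained at step 0)

A->BC, B->D, C->BA, D->AB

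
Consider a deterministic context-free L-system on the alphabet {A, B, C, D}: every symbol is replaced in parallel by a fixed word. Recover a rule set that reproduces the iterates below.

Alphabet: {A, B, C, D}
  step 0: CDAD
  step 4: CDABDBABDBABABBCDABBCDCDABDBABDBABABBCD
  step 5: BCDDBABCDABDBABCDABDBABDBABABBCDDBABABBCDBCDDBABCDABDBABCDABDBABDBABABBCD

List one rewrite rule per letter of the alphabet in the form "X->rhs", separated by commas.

  step 4 ⇒ step 5: CDABDBABDBABABBCDABBCDCDABDBABDBABABBCD ⇒ B·CD·DB·AB·CD·AB·DB·AB·CD·AB·DB·AB·DB·AB·AB·B·CD·DB·AB·AB·B·CD·B·CD·DB·AB·CD·AB·DB·AB·CD·AB·DB·AB·DB·AB·AB·B·CD
    A ↦ DB
    B ↦ AB
    C ↦ B
    D ↦ CD

A->DB, B->AB, C->B, D->CD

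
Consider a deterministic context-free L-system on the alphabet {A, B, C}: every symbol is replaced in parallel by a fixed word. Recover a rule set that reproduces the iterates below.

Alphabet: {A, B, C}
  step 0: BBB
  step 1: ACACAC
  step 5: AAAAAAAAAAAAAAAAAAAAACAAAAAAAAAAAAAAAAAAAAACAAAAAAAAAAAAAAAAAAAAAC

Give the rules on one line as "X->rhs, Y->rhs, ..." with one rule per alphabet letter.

  step 0 ⇒ step 1: BBB ⇒ AC·AC·AC
    B ↦ AC
    A ↦ AA  (constrained at step 1)
    C ↦ B  (constrained at step 1)

A->AA, B->AC, C->B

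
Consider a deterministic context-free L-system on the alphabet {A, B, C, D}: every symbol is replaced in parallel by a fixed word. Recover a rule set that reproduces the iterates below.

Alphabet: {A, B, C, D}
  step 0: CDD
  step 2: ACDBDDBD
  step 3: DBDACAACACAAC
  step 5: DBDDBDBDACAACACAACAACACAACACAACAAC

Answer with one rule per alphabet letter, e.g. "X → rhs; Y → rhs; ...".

A->DB, B->A, C->D, D->AC

  step 2 ⇒ step 3: ACDBDDBD ⇒ DB·D·AC·A·AC·AC·A·AC
    A ↦ DB
    B ↦ A
    C ↦ D
    D ↦ AC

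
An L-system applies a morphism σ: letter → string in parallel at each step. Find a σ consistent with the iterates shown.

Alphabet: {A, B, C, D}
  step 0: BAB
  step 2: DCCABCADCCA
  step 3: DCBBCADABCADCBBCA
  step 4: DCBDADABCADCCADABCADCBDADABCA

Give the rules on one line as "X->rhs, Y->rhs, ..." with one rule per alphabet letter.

  step 3 ⇒ step 4: DCBBCADABCADCBBCA ⇒ DC·B·DA·DA·B·CA·DC·CA·DA·B·CA·DC·B·DA·DA·B·CA
    A ↦ CA
    B ↦ DA
    C ↦ B
    D ↦ DC

A->CA, B->DA, C->B, D->DC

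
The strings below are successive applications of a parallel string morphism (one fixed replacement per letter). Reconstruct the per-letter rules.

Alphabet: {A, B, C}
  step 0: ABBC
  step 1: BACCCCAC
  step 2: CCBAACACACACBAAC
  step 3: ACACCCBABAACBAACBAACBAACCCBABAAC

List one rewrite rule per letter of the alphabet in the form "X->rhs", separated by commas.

A->BA, B->CC, C->AC

  step 2 ⇒ step 3: CCBAACACACACBAAC ⇒ AC·AC·CC·BA·BA·AC·BA·AC·BA·AC·BA·AC·CC·BA·BA·AC
    A ↦ BA
    B ↦ CC
    C ↦ AC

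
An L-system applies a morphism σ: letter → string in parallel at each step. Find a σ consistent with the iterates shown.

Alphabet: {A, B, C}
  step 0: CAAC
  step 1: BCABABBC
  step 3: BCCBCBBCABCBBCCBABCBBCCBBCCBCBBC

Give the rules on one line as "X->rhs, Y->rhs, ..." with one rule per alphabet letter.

  step 0 ⇒ step 1: CAAC ⇒ BC·AB·AB·BC
    A ↦ AB
    C ↦ BC
    B ↦ CB  (constrained at step 1)

A->AB, B->CB, C->BC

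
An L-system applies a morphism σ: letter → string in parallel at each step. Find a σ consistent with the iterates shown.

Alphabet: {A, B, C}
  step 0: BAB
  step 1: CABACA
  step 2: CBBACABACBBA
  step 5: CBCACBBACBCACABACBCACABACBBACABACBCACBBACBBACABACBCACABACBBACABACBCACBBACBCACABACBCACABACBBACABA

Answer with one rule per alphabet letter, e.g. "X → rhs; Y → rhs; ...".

  step 1 ⇒ step 2: CABACA ⇒ CB·BA·CA·BA·CB·BA
    A ↦ BA
    B ↦ CA
    C ↦ CB

A->BA, B->CA, C->CB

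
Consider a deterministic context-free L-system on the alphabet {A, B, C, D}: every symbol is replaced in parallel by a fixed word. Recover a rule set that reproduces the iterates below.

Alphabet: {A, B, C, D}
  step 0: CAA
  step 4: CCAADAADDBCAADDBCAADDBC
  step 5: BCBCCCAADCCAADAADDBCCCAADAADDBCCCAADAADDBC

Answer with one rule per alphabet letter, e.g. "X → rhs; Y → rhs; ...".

  step 4 ⇒ step 5: CCAADAADDBCAADDBCAADDBC ⇒ BC·BC·C·C·AAD·C·C·AAD·AAD·D·BC·C·C·AAD·AAD·D·BC·C·C·AAD·AAD·D·BC
    A ↦ C
    B ↦ D
    C ↦ BC
    D ↦ AAD

A->C, B->D, C->BC, D->AAD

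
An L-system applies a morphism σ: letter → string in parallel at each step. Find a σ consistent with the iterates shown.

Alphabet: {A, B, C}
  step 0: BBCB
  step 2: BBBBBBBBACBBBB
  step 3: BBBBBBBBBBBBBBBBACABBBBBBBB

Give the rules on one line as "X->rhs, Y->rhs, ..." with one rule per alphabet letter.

  step 2 ⇒ step 3: BBBBBBBBACBBBB ⇒ BB·BB·BB·BB·BB·BB·BB·BB·AC·A·BB·BB·BB·BB
    A ↦ AC
    B ↦ BB
    C ↦ A

A->AC, B->BB, C->A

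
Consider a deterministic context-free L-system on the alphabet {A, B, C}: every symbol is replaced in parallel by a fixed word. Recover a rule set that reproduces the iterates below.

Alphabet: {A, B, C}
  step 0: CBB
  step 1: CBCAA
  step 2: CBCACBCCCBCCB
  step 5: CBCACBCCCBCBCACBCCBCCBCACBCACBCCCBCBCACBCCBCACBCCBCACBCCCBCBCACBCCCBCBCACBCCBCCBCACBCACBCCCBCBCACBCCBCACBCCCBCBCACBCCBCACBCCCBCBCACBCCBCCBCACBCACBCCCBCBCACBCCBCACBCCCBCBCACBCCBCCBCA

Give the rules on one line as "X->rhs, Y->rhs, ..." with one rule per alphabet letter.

  step 1 ⇒ step 2: CBCAA ⇒ CBC·A·CBC·CCB·CCB
    A ↦ CCB
    B ↦ A
    C ↦ CBC

A->CCB, B->A, C->CBC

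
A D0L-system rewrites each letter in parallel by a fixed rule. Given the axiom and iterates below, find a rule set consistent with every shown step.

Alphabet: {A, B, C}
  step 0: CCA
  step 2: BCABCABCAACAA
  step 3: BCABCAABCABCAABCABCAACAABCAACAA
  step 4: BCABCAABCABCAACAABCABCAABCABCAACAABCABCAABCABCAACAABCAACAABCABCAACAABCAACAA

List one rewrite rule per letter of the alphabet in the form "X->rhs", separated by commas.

  step 3 ⇒ step 4: BCABCAABCABCAABCABCAACAABCAACAA ⇒ BCA·B·CAA·BCA·B·CAA·CAA·BCA·B·CAA·BCA·B·CAA·CAA·BCA·B·CAA·BCA·B·CAA·CAA·B·CAA·CAA·BCA·B·CAA·CAA·B·CAA·CAA
    A ↦ CAA
    B ↦ BCA
    C ↦ B

A->CAA, B->BCA, C->B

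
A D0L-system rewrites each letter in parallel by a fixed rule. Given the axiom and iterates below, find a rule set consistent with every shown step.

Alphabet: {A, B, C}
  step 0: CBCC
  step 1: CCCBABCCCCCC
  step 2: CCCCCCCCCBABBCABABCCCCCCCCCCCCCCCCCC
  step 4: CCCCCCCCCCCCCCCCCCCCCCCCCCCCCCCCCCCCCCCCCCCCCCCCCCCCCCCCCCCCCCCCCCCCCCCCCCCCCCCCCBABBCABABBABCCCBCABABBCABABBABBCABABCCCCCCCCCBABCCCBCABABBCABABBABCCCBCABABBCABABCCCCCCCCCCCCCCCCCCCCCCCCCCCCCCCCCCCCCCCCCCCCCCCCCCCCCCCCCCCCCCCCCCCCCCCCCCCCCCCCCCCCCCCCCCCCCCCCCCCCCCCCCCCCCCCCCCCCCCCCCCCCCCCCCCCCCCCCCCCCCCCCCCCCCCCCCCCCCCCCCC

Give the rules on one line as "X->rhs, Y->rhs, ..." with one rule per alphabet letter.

A->BCA, B->BAB, C->CCC

  step 1 ⇒ step 2: CCCBABCCCCCC ⇒ CCC·CCC·CCC·BAB·BCA·BAB·CCC·CCC·CCC·CCC·CCC·CCC
    A ↦ BCA
    B ↦ BAB
    C ↦ CCC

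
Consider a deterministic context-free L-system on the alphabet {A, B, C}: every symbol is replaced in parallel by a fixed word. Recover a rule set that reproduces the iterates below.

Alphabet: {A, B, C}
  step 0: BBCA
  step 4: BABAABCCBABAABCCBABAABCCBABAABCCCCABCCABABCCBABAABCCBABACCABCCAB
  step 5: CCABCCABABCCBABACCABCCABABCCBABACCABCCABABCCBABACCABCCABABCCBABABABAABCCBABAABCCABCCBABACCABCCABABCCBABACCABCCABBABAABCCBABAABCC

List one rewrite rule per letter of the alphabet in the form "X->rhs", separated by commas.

  step 4 ⇒ step 5: BABAABCCBABAABCCBABAABCCBABAABCCCCABCCABABCCBABAABCCBABACCABCCAB ⇒ CC·AB·CC·AB·AB·CC·BA·BA·CC·AB·CC·AB·AB·CC·BA·BA·CC·AB·CC·AB·AB·CC·BA·BA·CC·AB·CC·AB·AB·CC·BA·BA·BA·BA·AB·CC·BA·BA·AB·CC·AB·CC·BA·BA·CC·AB·CC·AB·AB·CC·BA·BA·CC·AB·CC·AB·BA·BA·AB·CC·BA·BA·AB·CC
    A ↦ AB
    B ↦ CC
    C ↦ BA

A->AB, B->CC, C->BA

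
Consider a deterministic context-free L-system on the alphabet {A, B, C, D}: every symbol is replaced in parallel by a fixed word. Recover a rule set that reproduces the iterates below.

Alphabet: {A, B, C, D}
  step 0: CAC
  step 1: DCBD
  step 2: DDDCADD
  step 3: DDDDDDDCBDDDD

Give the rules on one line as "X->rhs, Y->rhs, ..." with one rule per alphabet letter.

A->CB, B->CA, C->D, D->DD

  step 2 ⇒ step 3: DDDCADD ⇒ DD·DD·DD·D·CB·DD·DD
    A ↦ CB
    C ↦ D
    D ↦ DD
  step 1 ⇒ step 2: DCBD ⇒ DD·D·CA·DD
    B ↦ CA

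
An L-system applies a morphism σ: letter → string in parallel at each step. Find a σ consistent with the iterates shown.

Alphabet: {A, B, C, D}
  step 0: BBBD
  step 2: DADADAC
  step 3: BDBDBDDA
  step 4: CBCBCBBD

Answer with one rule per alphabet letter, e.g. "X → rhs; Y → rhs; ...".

  step 3 ⇒ step 4: BDBDBDDA ⇒ C·B·C·B·C·B·B·D
    A ↦ D
    B ↦ C
    D ↦ B
  step 2 ⇒ step 3: DADADAC ⇒ B·D·B·D·B·D·DA
    C ↦ DA

A->D, B->C, C->DA, D->B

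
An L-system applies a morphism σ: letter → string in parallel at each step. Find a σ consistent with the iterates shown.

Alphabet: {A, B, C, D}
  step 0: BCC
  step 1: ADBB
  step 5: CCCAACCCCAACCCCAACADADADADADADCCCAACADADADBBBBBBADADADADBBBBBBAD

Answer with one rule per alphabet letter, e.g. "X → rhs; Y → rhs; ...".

A->CCC, B->AD, C->B, D->AAC

  step 0 ⇒ step 1: BCC ⇒ AD·B·B
    B ↦ AD
    C ↦ B
    A ↦ CCC  (constrained at step 1)
    D ↦ AAC  (constrained at step 1)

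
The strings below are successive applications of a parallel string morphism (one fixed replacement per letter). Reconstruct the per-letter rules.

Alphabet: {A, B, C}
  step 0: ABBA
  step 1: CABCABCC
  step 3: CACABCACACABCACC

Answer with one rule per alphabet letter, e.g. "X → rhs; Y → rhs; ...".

  step 0 ⇒ step 1: ABBA ⇒ C·ABC·ABC·C
    A ↦ C
    B ↦ ABC
    C ↦ A  (constrained at step 1)

A->C, B->ABC, C->A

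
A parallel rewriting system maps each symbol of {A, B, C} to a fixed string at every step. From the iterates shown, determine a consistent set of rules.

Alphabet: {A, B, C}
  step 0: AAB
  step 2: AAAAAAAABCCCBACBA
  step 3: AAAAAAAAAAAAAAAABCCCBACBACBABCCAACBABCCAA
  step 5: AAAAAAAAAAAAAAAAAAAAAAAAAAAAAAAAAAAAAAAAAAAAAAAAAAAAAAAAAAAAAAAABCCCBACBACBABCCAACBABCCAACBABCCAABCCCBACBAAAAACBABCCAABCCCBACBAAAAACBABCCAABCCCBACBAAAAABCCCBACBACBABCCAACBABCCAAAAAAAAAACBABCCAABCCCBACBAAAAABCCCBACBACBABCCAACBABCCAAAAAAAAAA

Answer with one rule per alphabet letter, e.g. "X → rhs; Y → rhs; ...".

A->AA, B->BCC, C->CBA

  step 2 ⇒ step 3: AAAAAAAABCCCBACBA ⇒ AA·AA·AA·AA·AA·AA·AA·AA·BCC·CBA·CBA·CBA·BCC·AA·CBA·BCC·AA
    A ↦ AA
    B ↦ BCC
    C ↦ CBA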